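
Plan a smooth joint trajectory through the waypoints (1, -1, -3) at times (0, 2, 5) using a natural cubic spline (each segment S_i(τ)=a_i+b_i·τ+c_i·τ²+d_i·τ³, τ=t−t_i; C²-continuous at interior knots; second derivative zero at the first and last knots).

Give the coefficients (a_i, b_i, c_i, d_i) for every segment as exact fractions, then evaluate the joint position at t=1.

Δ: Δ0=-1, Δ1=-2/3
row 1: diag=10, rhs=2; c'=3/10, d'=1/5
back: M1=1/5
M: M0=0, M1=1/5, M2=0
seg 0: a=1, c=M0/2=0, d=(M1−M0)/(6·2)=1/60, b=Δ0−h0·(2M0+M1)/6=-16/15
seg 1: a=-1, c=M1/2=1/10, d=(M2−M1)/(6·3)=-1/90, b=Δ1−h1·(2M1+M2)/6=-13/15
t_q=1 → seg 0, τ=1; S=1+-16/15·τ+0·τ²+1/60·τ³=-1/20

  seg 0: a=1 b=-16/15 c=0 d=1/60
  seg 1: a=-1 b=-13/15 c=1/10 d=-1/90
S(1) = -1/20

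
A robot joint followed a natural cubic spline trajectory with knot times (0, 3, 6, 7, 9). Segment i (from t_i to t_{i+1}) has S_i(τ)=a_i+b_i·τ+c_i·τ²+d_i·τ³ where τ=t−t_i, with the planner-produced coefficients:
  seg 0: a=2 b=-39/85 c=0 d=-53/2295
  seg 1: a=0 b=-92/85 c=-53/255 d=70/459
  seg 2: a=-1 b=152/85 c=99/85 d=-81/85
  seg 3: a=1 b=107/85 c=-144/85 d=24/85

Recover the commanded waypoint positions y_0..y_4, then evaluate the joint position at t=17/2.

y_0=2 y_1=0 y_2=-1 y_3=1 y_4=-1
S(17/2) = 1/34

y_0 = S_0(0) = a_0 = 2
y_1 = S_1(0) = a_1 = 0
y_2 = S_2(0) = a_2 = -1
y_3 = S_3(0) = a_3 = 1
y_4 = S_3(2) = -1
t_q=17/2 is in segment 3 (τ=3/2); S_3(τ)=1/34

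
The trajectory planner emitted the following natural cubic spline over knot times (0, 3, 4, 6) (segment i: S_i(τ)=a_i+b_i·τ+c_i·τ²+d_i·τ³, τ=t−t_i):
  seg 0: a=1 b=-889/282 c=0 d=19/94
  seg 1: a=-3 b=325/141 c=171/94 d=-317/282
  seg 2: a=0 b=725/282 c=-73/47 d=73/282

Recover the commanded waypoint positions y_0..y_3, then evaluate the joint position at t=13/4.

y_0 = S_0(0) = a_0 = 1
y_1 = S_1(0) = a_1 = -3
y_2 = S_2(0) = a_2 = 0
y_3 = S_2(2) = 1
t_q=13/4 is in segment 1 (τ=1/4); S_1(τ)=-14003/6016

y_0=1 y_1=-3 y_2=0 y_3=1
S(13/4) = -14003/6016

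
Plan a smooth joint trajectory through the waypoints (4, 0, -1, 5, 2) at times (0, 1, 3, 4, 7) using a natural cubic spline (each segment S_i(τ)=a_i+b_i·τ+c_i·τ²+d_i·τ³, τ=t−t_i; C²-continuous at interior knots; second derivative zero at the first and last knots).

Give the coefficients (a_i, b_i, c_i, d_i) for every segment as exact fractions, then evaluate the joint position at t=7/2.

  seg 0: a=4 b=-2093/500 c=0 d=93/500
  seg 1: a=0 b=-907/250 c=279/500 d=503/1000
  seg 2: a=-1 b=116/25 c=447/125 d=-277/125
  seg 3: a=5 b=643/125 c=-384/125 d=128/375
S(7/2) = 1937/1000

Δ: Δ0=-4, Δ1=-1/2, Δ2=6, Δ3=-1
row 1: diag=6, rhs=21; c'=1/3, d'=7/2
row 2: denom=6−2·1/3=16/3; d'=(39−2·7/2)/(16/3)=6
row 3: denom=8−1·3/16=125/16; d'=(-42−1·6)/(125/16)=-768/125
back: M3=-768/125
back: M2=6−3/16·-768/125=894/125
back: M1=7/2−1/3·894/125=279/250
M: M0=0, M1=279/250, M2=894/125, M3=-768/125, M4=0
seg 0: a=4, c=M0/2=0, d=(M1−M0)/(6·1)=93/500, b=Δ0−h0·(2M0+M1)/6=-2093/500
seg 1: a=0, c=M1/2=279/500, d=(M2−M1)/(6·2)=503/1000, b=Δ1−h1·(2M1+M2)/6=-907/250
seg 2: a=-1, c=M2/2=447/125, d=(M3−M2)/(6·1)=-277/125, b=Δ2−h2·(2M2+M3)/6=116/25
seg 3: a=5, c=M3/2=-384/125, d=(M4−M3)/(6·3)=128/375, b=Δ3−h3·(2M3+M4)/6=643/125
t_q=7/2 → seg 2, τ=1/2; S=-1+116/25·τ+447/125·τ²+-277/125·τ³=1937/1000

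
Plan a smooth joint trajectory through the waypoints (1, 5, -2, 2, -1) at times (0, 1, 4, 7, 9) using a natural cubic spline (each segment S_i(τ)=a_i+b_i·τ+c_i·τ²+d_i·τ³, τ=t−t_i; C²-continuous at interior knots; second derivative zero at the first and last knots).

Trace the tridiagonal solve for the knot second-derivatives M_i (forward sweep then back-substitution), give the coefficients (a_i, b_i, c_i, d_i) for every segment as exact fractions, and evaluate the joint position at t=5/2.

Δ: Δ0=4, Δ1=-7/3, Δ2=4/3, Δ3=-3/2
row 1: diag=8, rhs=-38; c'=3/8, d'=-19/4
row 2: denom=12−3·3/8=87/8; d'=(22−3·-19/4)/(87/8)=10/3
row 3: denom=10−3·8/29=266/29; d'=(-17−3·10/3)/(266/29)=-783/266
back: M3=-783/266
back: M2=10/3−8/29·-783/266=1654/399
back: M1=-19/4−3/8·1654/399=-1677/266
M: M0=0, M1=-1677/266, M2=1654/399, M3=-783/266, M4=0
seg 0: a=1, c=M0/2=0, d=(M1−M0)/(6·1)=-559/532, b=Δ0−h0·(2M0+M1)/6=2687/532
seg 1: a=5, c=M1/2=-1677/532, d=(M2−M1)/(6·3)=8339/14364, b=Δ1−h1·(2M1+M2)/6=505/266
seg 2: a=-2, c=M2/2=827/399, d=(M3−M2)/(6·3)=-5657/14364, b=Δ2−h2·(2M2+M3)/6=-713/532
seg 3: a=2, c=M3/2=-783/532, d=(M4−M3)/(6·2)=261/1064, b=Δ3−h3·(2M3+M4)/6=123/266
t_q=5/2 → seg 1, τ=3/2; S=5+505/266·τ+-1677/532·τ²+8339/14364·τ³=11553/4256

  seg 0: a=1 b=2687/532 c=0 d=-559/532
  seg 1: a=5 b=505/266 c=-1677/532 d=8339/14364
  seg 2: a=-2 b=-713/532 c=827/399 d=-5657/14364
  seg 3: a=2 b=123/266 c=-783/532 d=261/1064
S(5/2) = 11553/4256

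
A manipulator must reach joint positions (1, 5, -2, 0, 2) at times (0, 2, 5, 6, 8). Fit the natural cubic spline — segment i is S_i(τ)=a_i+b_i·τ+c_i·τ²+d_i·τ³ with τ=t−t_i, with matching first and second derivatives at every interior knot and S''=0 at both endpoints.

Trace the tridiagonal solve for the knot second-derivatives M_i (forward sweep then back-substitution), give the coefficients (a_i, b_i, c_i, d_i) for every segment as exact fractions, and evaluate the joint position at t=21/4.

  seg 0: a=1 b=1051/312 c=0 d=-427/1248
  seg 1: a=5 b=-115/156 c=-427/208 d=73/144
  seg 2: a=-2 b=395/624 c=261/104 d=-713/624
  seg 3: a=0 b=347/156 c=-191/208 d=191/1248
S(21/4) = -22667/13312

Δ: Δ0=2, Δ1=-7/3, Δ2=2, Δ3=1
row 1: diag=10, rhs=-26; c'=3/10, d'=-13/5
row 2: denom=8−3·3/10=71/10; d'=(26−3·-13/5)/(71/10)=338/71
row 3: denom=6−1·10/71=416/71; d'=(-6−1·338/71)/(416/71)=-191/104
back: M3=-191/104
back: M2=338/71−10/71·-191/104=261/52
back: M1=-13/5−3/10·261/52=-427/104
M: M0=0, M1=-427/104, M2=261/52, M3=-191/104, M4=0
seg 0: a=1, c=M0/2=0, d=(M1−M0)/(6·2)=-427/1248, b=Δ0−h0·(2M0+M1)/6=1051/312
seg 1: a=5, c=M1/2=-427/208, d=(M2−M1)/(6·3)=73/144, b=Δ1−h1·(2M1+M2)/6=-115/156
seg 2: a=-2, c=M2/2=261/104, d=(M3−M2)/(6·1)=-713/624, b=Δ2−h2·(2M2+M3)/6=395/624
seg 3: a=0, c=M3/2=-191/208, d=(M4−M3)/(6·2)=191/1248, b=Δ3−h3·(2M3+M4)/6=347/156
t_q=21/4 → seg 2, τ=1/4; S=-2+395/624·τ+261/104·τ²+-713/624·τ³=-22667/13312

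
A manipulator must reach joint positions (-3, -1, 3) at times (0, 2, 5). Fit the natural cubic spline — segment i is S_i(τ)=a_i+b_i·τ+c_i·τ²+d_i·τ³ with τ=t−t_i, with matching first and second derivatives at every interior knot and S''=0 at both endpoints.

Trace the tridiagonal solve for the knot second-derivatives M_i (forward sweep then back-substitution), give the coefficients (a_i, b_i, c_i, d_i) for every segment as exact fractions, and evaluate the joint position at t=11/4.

Δ: Δ0=1, Δ1=4/3
row 1: diag=10, rhs=2; c'=3/10, d'=1/5
back: M1=1/5
M: M0=0, M1=1/5, M2=0
seg 0: a=-3, c=M0/2=0, d=(M1−M0)/(6·2)=1/60, b=Δ0−h0·(2M0+M1)/6=14/15
seg 1: a=-1, c=M1/2=1/10, d=(M2−M1)/(6·3)=-1/90, b=Δ1−h1·(2M1+M2)/6=17/15
t_q=11/4 → seg 1, τ=3/4; S=-1+17/15·τ+1/10·τ²+-1/90·τ³=-63/640

  seg 0: a=-3 b=14/15 c=0 d=1/60
  seg 1: a=-1 b=17/15 c=1/10 d=-1/90
S(11/4) = -63/640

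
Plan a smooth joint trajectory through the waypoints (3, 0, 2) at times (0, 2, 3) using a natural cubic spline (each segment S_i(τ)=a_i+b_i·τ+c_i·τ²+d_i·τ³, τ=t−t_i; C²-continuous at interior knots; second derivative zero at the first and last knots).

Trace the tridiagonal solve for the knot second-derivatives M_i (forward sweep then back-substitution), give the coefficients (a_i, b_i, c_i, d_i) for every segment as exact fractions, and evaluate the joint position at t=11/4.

Δ: Δ0=-3/2, Δ1=2
row 1: diag=6, rhs=21; c'=1/6, d'=7/2
back: M1=7/2
M: M0=0, M1=7/2, M2=0
seg 0: a=3, c=M0/2=0, d=(M1−M0)/(6·2)=7/24, b=Δ0−h0·(2M0+M1)/6=-8/3
seg 1: a=0, c=M1/2=7/4, d=(M2−M1)/(6·1)=-7/12, b=Δ1−h1·(2M1+M2)/6=5/6
t_q=11/4 → seg 1, τ=3/4; S=0+5/6·τ+7/4·τ²+-7/12·τ³=349/256

  seg 0: a=3 b=-8/3 c=0 d=7/24
  seg 1: a=0 b=5/6 c=7/4 d=-7/12
S(11/4) = 349/256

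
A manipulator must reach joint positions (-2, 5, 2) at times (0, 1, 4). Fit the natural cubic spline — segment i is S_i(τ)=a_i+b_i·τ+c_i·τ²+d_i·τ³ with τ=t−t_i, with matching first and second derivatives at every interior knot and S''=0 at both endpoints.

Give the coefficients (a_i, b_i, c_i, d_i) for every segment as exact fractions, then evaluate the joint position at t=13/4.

Δ: Δ0=7, Δ1=-1
row 1: diag=8, rhs=-48; c'=3/8, d'=-6
back: M1=-6
M: M0=0, M1=-6, M2=0
seg 0: a=-2, c=M0/2=0, d=(M1−M0)/(6·1)=-1, b=Δ0−h0·(2M0+M1)/6=8
seg 1: a=5, c=M1/2=-3, d=(M2−M1)/(6·3)=1/3, b=Δ1−h1·(2M1+M2)/6=5
t_q=13/4 → seg 1, τ=9/4; S=5+5·τ+-3·τ²+1/3·τ³=311/64

  seg 0: a=-2 b=8 c=0 d=-1
  seg 1: a=5 b=5 c=-3 d=1/3
S(13/4) = 311/64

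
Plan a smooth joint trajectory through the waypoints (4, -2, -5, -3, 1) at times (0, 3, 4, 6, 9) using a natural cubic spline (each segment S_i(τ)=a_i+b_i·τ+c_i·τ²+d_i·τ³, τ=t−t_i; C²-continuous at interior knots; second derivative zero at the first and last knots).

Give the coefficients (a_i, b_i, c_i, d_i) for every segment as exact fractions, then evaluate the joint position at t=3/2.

Δ: Δ0=-2, Δ1=-3, Δ2=1, Δ3=4/3
row 1: diag=8, rhs=-6; c'=1/8, d'=-3/4
row 2: denom=6−1·1/8=47/8; d'=(24−1·-3/4)/(47/8)=198/47
row 3: denom=10−2·16/47=438/47; d'=(2−2·198/47)/(438/47)=-151/219
back: M3=-151/219
back: M2=198/47−16/47·-151/219=974/219
back: M1=-3/4−1/8·974/219=-286/219
M: M0=0, M1=-286/219, M2=974/219, M3=-151/219, M4=0
seg 0: a=4, c=M0/2=0, d=(M1−M0)/(6·3)=-143/1971, b=Δ0−h0·(2M0+M1)/6=-295/219
seg 1: a=-2, c=M1/2=-143/219, d=(M2−M1)/(6·1)=70/73, b=Δ1−h1·(2M1+M2)/6=-724/219
seg 2: a=-5, c=M2/2=487/219, d=(M3−M2)/(6·2)=-125/292, b=Δ2−h2·(2M2+M3)/6=-380/219
seg 3: a=-3, c=M3/2=-151/438, d=(M4−M3)/(6·3)=151/3942, b=Δ3−h3·(2M3+M4)/6=443/219
t_q=3/2 → seg 0, τ=3/2; S=4+-295/219·τ+0·τ²+-143/1971·τ³=1013/584

  seg 0: a=4 b=-295/219 c=0 d=-143/1971
  seg 1: a=-2 b=-724/219 c=-143/219 d=70/73
  seg 2: a=-5 b=-380/219 c=487/219 d=-125/292
  seg 3: a=-3 b=443/219 c=-151/438 d=151/3942
S(3/2) = 1013/584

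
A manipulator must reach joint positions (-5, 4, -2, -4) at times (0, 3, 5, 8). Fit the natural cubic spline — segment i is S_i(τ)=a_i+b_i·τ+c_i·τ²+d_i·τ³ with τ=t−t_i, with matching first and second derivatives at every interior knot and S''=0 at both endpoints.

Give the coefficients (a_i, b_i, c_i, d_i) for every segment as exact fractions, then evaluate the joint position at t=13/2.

Δ: Δ0=3, Δ1=-3, Δ2=-2/3
row 1: diag=10, rhs=-36; c'=1/5, d'=-18/5
row 2: denom=10−2·1/5=48/5; d'=(14−2·-18/5)/(48/5)=53/24
back: M2=53/24
back: M1=-18/5−1/5·53/24=-97/24
M: M0=0, M1=-97/24, M2=53/24, M3=0
seg 0: a=-5, c=M0/2=0, d=(M1−M0)/(6·3)=-97/432, b=Δ0−h0·(2M0+M1)/6=241/48
seg 1: a=4, c=M1/2=-97/48, d=(M2−M1)/(6·2)=25/48, b=Δ1−h1·(2M1+M2)/6=-25/24
seg 2: a=-2, c=M2/2=53/48, d=(M3−M2)/(6·3)=-53/432, b=Δ2−h2·(2M2+M3)/6=-23/8
t_q=13/2 → seg 2, τ=3/2; S=-2+-23/8·τ+53/48·τ²+-53/432·τ³=-543/128

  seg 0: a=-5 b=241/48 c=0 d=-97/432
  seg 1: a=4 b=-25/24 c=-97/48 d=25/48
  seg 2: a=-2 b=-23/8 c=53/48 d=-53/432
S(13/2) = -543/128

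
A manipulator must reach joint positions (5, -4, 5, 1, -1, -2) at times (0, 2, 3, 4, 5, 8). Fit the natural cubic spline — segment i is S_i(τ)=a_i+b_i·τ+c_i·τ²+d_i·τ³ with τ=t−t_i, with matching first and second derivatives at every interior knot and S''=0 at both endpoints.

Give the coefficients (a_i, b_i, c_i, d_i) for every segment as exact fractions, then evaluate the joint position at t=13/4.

  seg 0: a=5 b=-1193/114 c=0 d=85/57
  seg 1: a=-4 b=847/114 c=170/19 d=-841/114
  seg 2: a=5 b=182/57 c=-501/38 d=683/114
  seg 3: a=1 b=-593/114 c=91/19 d=-181/114
  seg 4: a=-1 b=-22/57 c=1/38 d=-1/342
S(13/4) = 12325/2432

Δ: Δ0=-9/2, Δ1=9, Δ2=-4, Δ3=-2, Δ4=-1/3
row 1: diag=6, rhs=81; c'=1/6, d'=27/2
row 2: denom=4−1·1/6=23/6; d'=(-78−1·27/2)/(23/6)=-549/23
row 3: denom=4−1·6/23=86/23; d'=(12−1·-549/23)/(86/23)=825/86
row 4: denom=8−1·23/86=665/86; d'=(10−1·825/86)/(665/86)=1/19
back: M4=1/19
back: M3=825/86−23/86·1/19=182/19
back: M2=-549/23−6/23·182/19=-501/19
back: M1=27/2−1/6·-501/19=340/19
M: M0=0, M1=340/19, M2=-501/19, M3=182/19, M4=1/19, M5=0
seg 0: a=5, c=M0/2=0, d=(M1−M0)/(6·2)=85/57, b=Δ0−h0·(2M0+M1)/6=-1193/114
seg 1: a=-4, c=M1/2=170/19, d=(M2−M1)/(6·1)=-841/114, b=Δ1−h1·(2M1+M2)/6=847/114
seg 2: a=5, c=M2/2=-501/38, d=(M3−M2)/(6·1)=683/114, b=Δ2−h2·(2M2+M3)/6=182/57
seg 3: a=1, c=M3/2=91/19, d=(M4−M3)/(6·1)=-181/114, b=Δ3−h3·(2M3+M4)/6=-593/114
seg 4: a=-1, c=M4/2=1/38, d=(M5−M4)/(6·3)=-1/342, b=Δ4−h4·(2M4+M5)/6=-22/57
t_q=13/4 → seg 2, τ=1/4; S=5+182/57·τ+-501/38·τ²+683/114·τ³=12325/2432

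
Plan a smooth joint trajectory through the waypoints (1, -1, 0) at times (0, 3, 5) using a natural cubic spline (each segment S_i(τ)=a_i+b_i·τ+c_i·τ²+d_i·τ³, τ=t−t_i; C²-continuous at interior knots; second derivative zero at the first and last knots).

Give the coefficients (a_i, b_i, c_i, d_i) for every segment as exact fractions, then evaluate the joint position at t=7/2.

  seg 0: a=1 b=-61/60 c=0 d=7/180
  seg 1: a=-1 b=1/30 c=7/20 d=-7/120
S(7/2) = -289/320

Δ: Δ0=-2/3, Δ1=1/2
row 1: diag=10, rhs=7; c'=1/5, d'=7/10
back: M1=7/10
M: M0=0, M1=7/10, M2=0
seg 0: a=1, c=M0/2=0, d=(M1−M0)/(6·3)=7/180, b=Δ0−h0·(2M0+M1)/6=-61/60
seg 1: a=-1, c=M1/2=7/20, d=(M2−M1)/(6·2)=-7/120, b=Δ1−h1·(2M1+M2)/6=1/30
t_q=7/2 → seg 1, τ=1/2; S=-1+1/30·τ+7/20·τ²+-7/120·τ³=-289/320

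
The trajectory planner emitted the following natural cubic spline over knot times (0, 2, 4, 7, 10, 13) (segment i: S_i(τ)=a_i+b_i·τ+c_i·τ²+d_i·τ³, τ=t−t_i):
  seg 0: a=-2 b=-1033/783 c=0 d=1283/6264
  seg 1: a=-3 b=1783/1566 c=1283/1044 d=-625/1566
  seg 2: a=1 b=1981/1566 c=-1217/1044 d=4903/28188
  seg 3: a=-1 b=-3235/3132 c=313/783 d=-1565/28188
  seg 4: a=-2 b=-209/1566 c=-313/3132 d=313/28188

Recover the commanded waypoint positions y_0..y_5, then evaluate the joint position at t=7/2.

y_0 = S_0(0) = a_0 = -2
y_1 = S_1(0) = a_1 = -3
y_2 = S_2(0) = a_2 = 1
y_3 = S_3(0) = a_3 = -1
y_4 = S_4(0) = a_4 = -2
y_5 = S_4(3) = -3
t_q=7/2 is in segment 1 (τ=3/2); S_1(τ)=263/2088

y_0=-2 y_1=-3 y_2=1 y_3=-1 y_4=-2 y_5=-3
S(7/2) = 263/2088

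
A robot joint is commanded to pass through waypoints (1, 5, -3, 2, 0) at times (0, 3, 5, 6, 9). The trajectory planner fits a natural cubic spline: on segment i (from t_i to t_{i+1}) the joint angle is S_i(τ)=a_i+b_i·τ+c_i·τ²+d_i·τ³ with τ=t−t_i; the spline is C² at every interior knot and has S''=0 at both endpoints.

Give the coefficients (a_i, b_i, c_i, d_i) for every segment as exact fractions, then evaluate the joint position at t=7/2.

  seg 0: a=1 b=901/219 c=0 d=-203/657
  seg 1: a=5 b=-926/219 c=-203/73 d=317/219
  seg 2: a=-3 b=442/219 c=431/73 d=-640/219
  seg 3: a=2 b=1108/219 c=-209/73 d=209/657
S(7/2) = 1385/584

Δ: Δ0=4/3, Δ1=-4, Δ2=5, Δ3=-2/3
row 1: diag=10, rhs=-32; c'=1/5, d'=-16/5
row 2: denom=6−2·1/5=28/5; d'=(54−2·-16/5)/(28/5)=151/14
row 3: denom=8−1·5/28=219/28; d'=(-34−1·151/14)/(219/28)=-418/73
back: M3=-418/73
back: M2=151/14−5/28·-418/73=862/73
back: M1=-16/5−1/5·862/73=-406/73
M: M0=0, M1=-406/73, M2=862/73, M3=-418/73, M4=0
seg 0: a=1, c=M0/2=0, d=(M1−M0)/(6·3)=-203/657, b=Δ0−h0·(2M0+M1)/6=901/219
seg 1: a=5, c=M1/2=-203/73, d=(M2−M1)/(6·2)=317/219, b=Δ1−h1·(2M1+M2)/6=-926/219
seg 2: a=-3, c=M2/2=431/73, d=(M3−M2)/(6·1)=-640/219, b=Δ2−h2·(2M2+M3)/6=442/219
seg 3: a=2, c=M3/2=-209/73, d=(M4−M3)/(6·3)=209/657, b=Δ3−h3·(2M3+M4)/6=1108/219
t_q=7/2 → seg 1, τ=1/2; S=5+-926/219·τ+-203/73·τ²+317/219·τ³=1385/584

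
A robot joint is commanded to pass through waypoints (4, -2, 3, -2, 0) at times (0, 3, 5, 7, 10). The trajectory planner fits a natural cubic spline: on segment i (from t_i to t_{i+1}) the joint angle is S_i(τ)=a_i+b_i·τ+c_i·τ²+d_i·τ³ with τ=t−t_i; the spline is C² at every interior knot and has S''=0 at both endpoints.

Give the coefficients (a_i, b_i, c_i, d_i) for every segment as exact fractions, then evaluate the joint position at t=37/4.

Δ: Δ0=-2, Δ1=5/2, Δ2=-5/2, Δ3=2/3
row 1: diag=10, rhs=27; c'=1/5, d'=27/10
row 2: denom=8−2·1/5=38/5; d'=(-30−2·27/10)/(38/5)=-177/38
row 3: denom=10−2·5/19=180/19; d'=(19−2·-177/38)/(180/19)=269/90
back: M3=269/90
back: M2=-177/38−5/19·269/90=-49/9
back: M1=27/10−1/5·-49/9=341/90
M: M0=0, M1=341/90, M2=-49/9, M3=269/90, M4=0
seg 0: a=4, c=M0/2=0, d=(M1−M0)/(6·3)=341/1620, b=Δ0−h0·(2M0+M1)/6=-701/180
seg 1: a=-2, c=M1/2=341/180, d=(M2−M1)/(6·2)=-277/360, b=Δ1−h1·(2M1+M2)/6=161/90
seg 2: a=3, c=M2/2=-49/18, d=(M3−M2)/(6·2)=253/360, b=Δ2−h2·(2M2+M3)/6=2/15
seg 3: a=-2, c=M3/2=269/180, d=(M4−M3)/(6·3)=-269/1620, b=Δ3−h3·(2M3+M4)/6=-209/90
t_q=37/4 → seg 3, τ=9/4; S=-2+-209/90·τ+269/180·τ²+-269/1620·τ³=-397/256

  seg 0: a=4 b=-701/180 c=0 d=341/1620
  seg 1: a=-2 b=161/90 c=341/180 d=-277/360
  seg 2: a=3 b=2/15 c=-49/18 d=253/360
  seg 3: a=-2 b=-209/90 c=269/180 d=-269/1620
S(37/4) = -397/256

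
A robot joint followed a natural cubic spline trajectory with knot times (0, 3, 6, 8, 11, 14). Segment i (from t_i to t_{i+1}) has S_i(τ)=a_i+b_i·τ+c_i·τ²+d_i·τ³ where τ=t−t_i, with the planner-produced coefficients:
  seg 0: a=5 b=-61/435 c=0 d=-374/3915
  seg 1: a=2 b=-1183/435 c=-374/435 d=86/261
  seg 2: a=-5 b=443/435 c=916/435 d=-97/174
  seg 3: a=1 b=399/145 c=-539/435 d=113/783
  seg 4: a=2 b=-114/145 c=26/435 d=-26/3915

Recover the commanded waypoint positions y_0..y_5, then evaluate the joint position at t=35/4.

y_0=5 y_1=2 y_2=-5 y_3=1 y_4=2 y_5=0
S(35/4) = 22529/9280

y_0 = S_0(0) = a_0 = 5
y_1 = S_1(0) = a_1 = 2
y_2 = S_2(0) = a_2 = -5
y_3 = S_3(0) = a_3 = 1
y_4 = S_4(0) = a_4 = 2
y_5 = S_4(3) = 0
t_q=35/4 is in segment 3 (τ=3/4); S_3(τ)=22529/9280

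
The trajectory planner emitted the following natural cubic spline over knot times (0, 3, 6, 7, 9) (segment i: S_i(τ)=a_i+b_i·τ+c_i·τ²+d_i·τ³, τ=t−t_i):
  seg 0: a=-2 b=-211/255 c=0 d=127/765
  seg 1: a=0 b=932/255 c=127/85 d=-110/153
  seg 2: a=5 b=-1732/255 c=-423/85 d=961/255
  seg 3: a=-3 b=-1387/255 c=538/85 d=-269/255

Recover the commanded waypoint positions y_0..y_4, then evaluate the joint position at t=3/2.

y_0 = S_0(0) = a_0 = -2
y_1 = S_1(0) = a_1 = 0
y_2 = S_2(0) = a_2 = 5
y_3 = S_3(0) = a_3 = -3
y_4 = S_3(2) = 3
t_q=3/2 is in segment 0 (τ=3/2); S_0(τ)=-1823/680

y_0=-2 y_1=0 y_2=5 y_3=-3 y_4=3
S(3/2) = -1823/680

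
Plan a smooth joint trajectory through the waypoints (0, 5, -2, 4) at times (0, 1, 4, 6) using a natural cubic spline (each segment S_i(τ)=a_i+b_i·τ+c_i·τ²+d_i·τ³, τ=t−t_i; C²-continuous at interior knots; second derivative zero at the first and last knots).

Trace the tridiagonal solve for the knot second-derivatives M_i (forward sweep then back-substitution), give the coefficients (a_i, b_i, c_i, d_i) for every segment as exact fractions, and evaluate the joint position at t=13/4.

  seg 0: a=0 b=1333/213 c=0 d=-268/213
  seg 1: a=5 b=529/213 c=-268/71 d=154/213
  seg 2: a=-2 b=-137/213 c=194/71 d=-97/213
S(13/4) = -649/2272

Δ: Δ0=5, Δ1=-7/3, Δ2=3
row 1: diag=8, rhs=-44; c'=3/8, d'=-11/2
row 2: denom=10−3·3/8=71/8; d'=(32−3·-11/2)/(71/8)=388/71
back: M2=388/71
back: M1=-11/2−3/8·388/71=-536/71
M: M0=0, M1=-536/71, M2=388/71, M3=0
seg 0: a=0, c=M0/2=0, d=(M1−M0)/(6·1)=-268/213, b=Δ0−h0·(2M0+M1)/6=1333/213
seg 1: a=5, c=M1/2=-268/71, d=(M2−M1)/(6·3)=154/213, b=Δ1−h1·(2M1+M2)/6=529/213
seg 2: a=-2, c=M2/2=194/71, d=(M3−M2)/(6·2)=-97/213, b=Δ2−h2·(2M2+M3)/6=-137/213
t_q=13/4 → seg 1, τ=9/4; S=5+529/213·τ+-268/71·τ²+154/213·τ³=-649/2272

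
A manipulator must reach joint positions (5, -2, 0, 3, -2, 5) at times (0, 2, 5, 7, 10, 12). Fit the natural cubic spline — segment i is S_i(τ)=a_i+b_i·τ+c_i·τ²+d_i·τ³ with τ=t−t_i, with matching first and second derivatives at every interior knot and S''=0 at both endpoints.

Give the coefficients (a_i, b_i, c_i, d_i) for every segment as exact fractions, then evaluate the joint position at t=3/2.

  seg 0: a=5 b=-67625/15762 c=0 d=6229/31524
  seg 1: a=-2 b=-30251/15762 c=6229/5254 d=-7651/70929
  seg 2: a=0 b=35965/15762 c=3385/15762 d=-43/142
  seg 3: a=3 b=-7771/15762 c=-25253/15762 d=28630/70929
  seg 4: a=-2 b=12491/15762 c=10669/5254 d=-10669/31524
S(3/2) = -64619/84064

Δ: Δ0=-7/2, Δ1=2/3, Δ2=3/2, Δ3=-5/3, Δ4=7/2
row 1: diag=10, rhs=25; c'=3/10, d'=5/2
row 2: denom=10−3·3/10=91/10; d'=(5−3·5/2)/(91/10)=-25/91
row 3: denom=10−2·20/91=870/91; d'=(-19−2·-25/91)/(870/91)=-1679/870
row 4: denom=10−3·91/290=2627/290; d'=(31−3·-1679/870)/(2627/290)=10669/2627
back: M4=10669/2627
back: M3=-1679/870−91/290·10669/2627=-25253/7881
back: M2=-25/91−20/91·-25253/7881=3385/7881
back: M1=5/2−3/10·3385/7881=6229/2627
M: M0=0, M1=6229/2627, M2=3385/7881, M3=-25253/7881, M4=10669/2627, M5=0
seg 0: a=5, c=M0/2=0, d=(M1−M0)/(6·2)=6229/31524, b=Δ0−h0·(2M0+M1)/6=-67625/15762
seg 1: a=-2, c=M1/2=6229/5254, d=(M2−M1)/(6·3)=-7651/70929, b=Δ1−h1·(2M1+M2)/6=-30251/15762
seg 2: a=0, c=M2/2=3385/15762, d=(M3−M2)/(6·2)=-43/142, b=Δ2−h2·(2M2+M3)/6=35965/15762
seg 3: a=3, c=M3/2=-25253/15762, d=(M4−M3)/(6·3)=28630/70929, b=Δ3−h3·(2M3+M4)/6=-7771/15762
seg 4: a=-2, c=M4/2=10669/5254, d=(M5−M4)/(6·2)=-10669/31524, b=Δ4−h4·(2M4+M5)/6=12491/15762
t_q=3/2 → seg 0, τ=3/2; S=5+-67625/15762·τ+0·τ²+6229/31524·τ³=-64619/84064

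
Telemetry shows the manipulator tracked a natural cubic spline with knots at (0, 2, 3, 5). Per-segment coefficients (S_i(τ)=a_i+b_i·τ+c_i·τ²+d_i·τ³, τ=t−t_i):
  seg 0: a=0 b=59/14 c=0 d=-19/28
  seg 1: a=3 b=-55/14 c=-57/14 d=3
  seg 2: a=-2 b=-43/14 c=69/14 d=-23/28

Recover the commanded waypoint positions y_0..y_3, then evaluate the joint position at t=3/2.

y_0 = S_0(0) = a_0 = 0
y_1 = S_1(0) = a_1 = 3
y_2 = S_2(0) = a_2 = -2
y_3 = S_2(2) = 5
t_q=3/2 is in segment 0 (τ=3/2); S_0(τ)=129/32

y_0=0 y_1=3 y_2=-2 y_3=5
S(3/2) = 129/32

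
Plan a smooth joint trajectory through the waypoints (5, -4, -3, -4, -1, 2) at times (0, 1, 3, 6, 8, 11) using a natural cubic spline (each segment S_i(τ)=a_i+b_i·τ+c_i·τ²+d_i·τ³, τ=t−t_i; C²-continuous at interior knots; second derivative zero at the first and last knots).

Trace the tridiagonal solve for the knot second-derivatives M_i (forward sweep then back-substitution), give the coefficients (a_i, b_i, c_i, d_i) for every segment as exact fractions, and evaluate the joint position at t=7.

  seg 0: a=5 b=-1335/124 c=0 d=219/124
  seg 1: a=-4 b=-339/62 c=657/124 d=-287/248
  seg 2: a=-3 b=57/31 c=-51/31 d=257/837
  seg 3: a=-4 b=8/31 c=104/93 d=-185/744
  seg 4: a=-1 b=325/186 c=-139/372 d=139/3348
S(7) = -2137/744

Δ: Δ0=-9, Δ1=1/2, Δ2=-1/3, Δ3=3/2, Δ4=1
row 1: diag=6, rhs=57; c'=1/3, d'=19/2
row 2: denom=10−2·1/3=28/3; d'=(-5−2·19/2)/(28/3)=-18/7
row 3: denom=10−3·9/28=253/28; d'=(11−3·-18/7)/(253/28)=524/253
row 4: denom=10−2·56/253=2418/253; d'=(-3−2·524/253)/(2418/253)=-139/186
back: M4=-139/186
back: M3=524/253−56/253·-139/186=208/93
back: M2=-18/7−9/28·208/93=-102/31
back: M1=19/2−1/3·-102/31=657/62
M: M0=0, M1=657/62, M2=-102/31, M3=208/93, M4=-139/186, M5=0
seg 0: a=5, c=M0/2=0, d=(M1−M0)/(6·1)=219/124, b=Δ0−h0·(2M0+M1)/6=-1335/124
seg 1: a=-4, c=M1/2=657/124, d=(M2−M1)/(6·2)=-287/248, b=Δ1−h1·(2M1+M2)/6=-339/62
seg 2: a=-3, c=M2/2=-51/31, d=(M3−M2)/(6·3)=257/837, b=Δ2−h2·(2M2+M3)/6=57/31
seg 3: a=-4, c=M3/2=104/93, d=(M4−M3)/(6·2)=-185/744, b=Δ3−h3·(2M3+M4)/6=8/31
seg 4: a=-1, c=M4/2=-139/372, d=(M5−M4)/(6·3)=139/3348, b=Δ4−h4·(2M4+M5)/6=325/186
t_q=7 → seg 3, τ=1; S=-4+8/31·τ+104/93·τ²+-185/744·τ³=-2137/744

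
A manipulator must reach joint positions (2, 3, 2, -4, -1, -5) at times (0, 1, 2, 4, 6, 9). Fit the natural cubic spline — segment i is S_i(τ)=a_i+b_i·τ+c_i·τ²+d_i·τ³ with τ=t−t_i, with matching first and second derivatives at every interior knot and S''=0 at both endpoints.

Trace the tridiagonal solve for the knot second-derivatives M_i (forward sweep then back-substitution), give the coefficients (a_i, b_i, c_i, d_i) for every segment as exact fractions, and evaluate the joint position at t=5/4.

  seg 0: a=2 b=1625/1191 c=0 d=-434/1191
  seg 1: a=3 b=323/1191 c=-434/397 d=-212/1191
  seg 2: a=2 b=-2917/1191 c=-646/397 d=805/1191
  seg 3: a=-4 b=-1009/1191 c=964/397 d=-5977/9528
  seg 4: a=-1 b=3187/2382 c=-2121/1588 d=707/4764
S(5/4) = 19035/6352

Δ: Δ0=1, Δ1=-1, Δ2=-3, Δ3=3/2, Δ4=-4/3
row 1: diag=4, rhs=-12; c'=1/4, d'=-3
row 2: denom=6−1·1/4=23/4; d'=(-12−1·-3)/(23/4)=-36/23
row 3: denom=8−2·8/23=168/23; d'=(27−2·-36/23)/(168/23)=33/8
row 4: denom=10−2·23/84=397/42; d'=(-17−2·33/8)/(397/42)=-2121/794
back: M4=-2121/794
back: M3=33/8−23/84·-2121/794=1928/397
back: M2=-36/23−8/23·1928/397=-1292/397
back: M1=-3−1/4·-1292/397=-868/397
M: M0=0, M1=-868/397, M2=-1292/397, M3=1928/397, M4=-2121/794, M5=0
seg 0: a=2, c=M0/2=0, d=(M1−M0)/(6·1)=-434/1191, b=Δ0−h0·(2M0+M1)/6=1625/1191
seg 1: a=3, c=M1/2=-434/397, d=(M2−M1)/(6·1)=-212/1191, b=Δ1−h1·(2M1+M2)/6=323/1191
seg 2: a=2, c=M2/2=-646/397, d=(M3−M2)/(6·2)=805/1191, b=Δ2−h2·(2M2+M3)/6=-2917/1191
seg 3: a=-4, c=M3/2=964/397, d=(M4−M3)/(6·2)=-5977/9528, b=Δ3−h3·(2M3+M4)/6=-1009/1191
seg 4: a=-1, c=M4/2=-2121/1588, d=(M5−M4)/(6·3)=707/4764, b=Δ4−h4·(2M4+M5)/6=3187/2382
t_q=5/4 → seg 1, τ=1/4; S=3+323/1191·τ+-434/397·τ²+-212/1191·τ³=19035/6352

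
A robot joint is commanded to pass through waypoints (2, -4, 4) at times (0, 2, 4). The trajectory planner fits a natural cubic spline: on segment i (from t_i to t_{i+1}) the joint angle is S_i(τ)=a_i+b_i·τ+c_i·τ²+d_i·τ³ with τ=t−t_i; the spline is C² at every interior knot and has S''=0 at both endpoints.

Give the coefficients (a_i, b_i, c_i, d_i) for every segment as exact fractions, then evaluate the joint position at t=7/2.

  seg 0: a=2 b=-19/4 c=0 d=7/16
  seg 1: a=-4 b=1/2 c=21/8 d=-7/16
S(7/2) = 151/128

Δ: Δ0=-3, Δ1=4
row 1: diag=8, rhs=42; c'=1/4, d'=21/4
back: M1=21/4
M: M0=0, M1=21/4, M2=0
seg 0: a=2, c=M0/2=0, d=(M1−M0)/(6·2)=7/16, b=Δ0−h0·(2M0+M1)/6=-19/4
seg 1: a=-4, c=M1/2=21/8, d=(M2−M1)/(6·2)=-7/16, b=Δ1−h1·(2M1+M2)/6=1/2
t_q=7/2 → seg 1, τ=3/2; S=-4+1/2·τ+21/8·τ²+-7/16·τ³=151/128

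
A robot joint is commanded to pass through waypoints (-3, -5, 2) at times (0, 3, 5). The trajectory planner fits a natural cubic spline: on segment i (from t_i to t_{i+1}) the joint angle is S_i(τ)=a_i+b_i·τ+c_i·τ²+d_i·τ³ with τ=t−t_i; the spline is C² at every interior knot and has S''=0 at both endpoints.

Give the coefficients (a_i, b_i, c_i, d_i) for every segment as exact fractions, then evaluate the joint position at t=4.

Δ: Δ0=-2/3, Δ1=7/2
row 1: diag=10, rhs=25; c'=1/5, d'=5/2
back: M1=5/2
M: M0=0, M1=5/2, M2=0
seg 0: a=-3, c=M0/2=0, d=(M1−M0)/(6·3)=5/36, b=Δ0−h0·(2M0+M1)/6=-23/12
seg 1: a=-5, c=M1/2=5/4, d=(M2−M1)/(6·2)=-5/24, b=Δ1−h1·(2M1+M2)/6=11/6
t_q=4 → seg 1, τ=1; S=-5+11/6·τ+5/4·τ²+-5/24·τ³=-17/8

  seg 0: a=-3 b=-23/12 c=0 d=5/36
  seg 1: a=-5 b=11/6 c=5/4 d=-5/24
S(4) = -17/8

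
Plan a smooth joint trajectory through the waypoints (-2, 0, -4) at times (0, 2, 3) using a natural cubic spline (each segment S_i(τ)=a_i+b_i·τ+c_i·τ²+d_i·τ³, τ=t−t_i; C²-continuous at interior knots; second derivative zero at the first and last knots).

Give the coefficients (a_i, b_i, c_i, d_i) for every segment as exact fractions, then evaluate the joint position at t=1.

Δ: Δ0=1, Δ1=-4
row 1: diag=6, rhs=-30; c'=1/6, d'=-5
back: M1=-5
M: M0=0, M1=-5, M2=0
seg 0: a=-2, c=M0/2=0, d=(M1−M0)/(6·2)=-5/12, b=Δ0−h0·(2M0+M1)/6=8/3
seg 1: a=0, c=M1/2=-5/2, d=(M2−M1)/(6·1)=5/6, b=Δ1−h1·(2M1+M2)/6=-7/3
t_q=1 → seg 0, τ=1; S=-2+8/3·τ+0·τ²+-5/12·τ³=1/4

  seg 0: a=-2 b=8/3 c=0 d=-5/12
  seg 1: a=0 b=-7/3 c=-5/2 d=5/6
S(1) = 1/4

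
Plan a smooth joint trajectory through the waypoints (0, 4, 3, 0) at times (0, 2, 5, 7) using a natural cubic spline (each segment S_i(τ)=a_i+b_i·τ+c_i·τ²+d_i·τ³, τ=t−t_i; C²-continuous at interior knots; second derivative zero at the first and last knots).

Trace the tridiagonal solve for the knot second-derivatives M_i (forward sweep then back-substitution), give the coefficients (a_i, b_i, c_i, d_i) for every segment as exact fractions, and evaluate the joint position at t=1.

  seg 0: a=0 b=95/39 c=0 d=-17/156
  seg 1: a=4 b=44/39 c=-17/26 d=1/18
  seg 2: a=3 b=-101/78 c=-2/13 d=1/39
S(1) = 121/52

Δ: Δ0=2, Δ1=-1/3, Δ2=-3/2
row 1: diag=10, rhs=-14; c'=3/10, d'=-7/5
row 2: denom=10−3·3/10=91/10; d'=(-7−3·-7/5)/(91/10)=-4/13
back: M2=-4/13
back: M1=-7/5−3/10·-4/13=-17/13
M: M0=0, M1=-17/13, M2=-4/13, M3=0
seg 0: a=0, c=M0/2=0, d=(M1−M0)/(6·2)=-17/156, b=Δ0−h0·(2M0+M1)/6=95/39
seg 1: a=4, c=M1/2=-17/26, d=(M2−M1)/(6·3)=1/18, b=Δ1−h1·(2M1+M2)/6=44/39
seg 2: a=3, c=M2/2=-2/13, d=(M3−M2)/(6·2)=1/39, b=Δ2−h2·(2M2+M3)/6=-101/78
t_q=1 → seg 0, τ=1; S=0+95/39·τ+0·τ²+-17/156·τ³=121/52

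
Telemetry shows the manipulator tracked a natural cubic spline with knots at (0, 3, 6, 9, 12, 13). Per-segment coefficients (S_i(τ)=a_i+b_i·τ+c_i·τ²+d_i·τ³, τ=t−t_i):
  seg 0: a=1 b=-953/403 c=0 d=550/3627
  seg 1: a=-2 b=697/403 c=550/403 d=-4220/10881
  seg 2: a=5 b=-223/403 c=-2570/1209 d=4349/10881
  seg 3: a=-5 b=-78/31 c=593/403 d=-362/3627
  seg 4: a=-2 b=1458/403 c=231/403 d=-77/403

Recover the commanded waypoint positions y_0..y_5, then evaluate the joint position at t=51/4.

y_0 = S_0(0) = a_0 = 1
y_1 = S_1(0) = a_1 = -2
y_2 = S_2(0) = a_2 = 5
y_3 = S_3(0) = a_3 = -5
y_4 = S_4(0) = a_4 = -2
y_5 = S_4(1) = 2
t_q=51/4 is in segment 4 (τ=3/4); S_4(τ)=24637/25792

y_0=1 y_1=-2 y_2=5 y_3=-5 y_4=-2 y_5=2
S(51/4) = 24637/25792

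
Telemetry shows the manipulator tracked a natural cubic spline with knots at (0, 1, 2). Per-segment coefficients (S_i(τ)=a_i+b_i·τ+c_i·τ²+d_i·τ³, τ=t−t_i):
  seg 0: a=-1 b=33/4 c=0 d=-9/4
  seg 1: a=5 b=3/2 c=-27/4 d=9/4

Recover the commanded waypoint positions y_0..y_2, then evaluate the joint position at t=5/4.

y_0 = S_0(0) = a_0 = -1
y_1 = S_1(0) = a_1 = 5
y_2 = S_1(1) = 2
t_q=5/4 is in segment 1 (τ=1/4); S_1(τ)=1277/256

y_0=-1 y_1=5 y_2=2
S(5/4) = 1277/256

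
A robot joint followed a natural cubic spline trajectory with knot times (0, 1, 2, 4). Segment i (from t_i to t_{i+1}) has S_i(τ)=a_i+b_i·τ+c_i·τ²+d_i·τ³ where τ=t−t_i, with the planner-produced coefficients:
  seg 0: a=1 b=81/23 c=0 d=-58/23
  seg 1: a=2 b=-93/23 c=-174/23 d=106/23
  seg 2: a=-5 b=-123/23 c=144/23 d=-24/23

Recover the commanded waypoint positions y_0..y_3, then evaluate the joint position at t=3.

y_0 = S_0(0) = a_0 = 1
y_1 = S_1(0) = a_1 = 2
y_2 = S_2(0) = a_2 = -5
y_3 = S_2(2) = 1
t_q=3 is in segment 2 (τ=1); S_2(τ)=-118/23

y_0=1 y_1=2 y_2=-5 y_3=1
S(3) = -118/23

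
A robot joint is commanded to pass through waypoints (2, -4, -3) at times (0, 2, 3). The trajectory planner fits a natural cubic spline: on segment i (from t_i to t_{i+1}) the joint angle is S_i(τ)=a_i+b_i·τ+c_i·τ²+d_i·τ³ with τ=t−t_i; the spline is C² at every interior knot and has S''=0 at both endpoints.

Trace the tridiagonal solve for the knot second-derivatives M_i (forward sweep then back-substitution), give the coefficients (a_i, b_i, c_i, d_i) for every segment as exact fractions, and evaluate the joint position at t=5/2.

  seg 0: a=2 b=-13/3 c=0 d=1/3
  seg 1: a=-4 b=-1/3 c=2 d=-2/3
S(5/2) = -15/4

Δ: Δ0=-3, Δ1=1
row 1: diag=6, rhs=24; c'=1/6, d'=4
back: M1=4
M: M0=0, M1=4, M2=0
seg 0: a=2, c=M0/2=0, d=(M1−M0)/(6·2)=1/3, b=Δ0−h0·(2M0+M1)/6=-13/3
seg 1: a=-4, c=M1/2=2, d=(M2−M1)/(6·1)=-2/3, b=Δ1−h1·(2M1+M2)/6=-1/3
t_q=5/2 → seg 1, τ=1/2; S=-4+-1/3·τ+2·τ²+-2/3·τ³=-15/4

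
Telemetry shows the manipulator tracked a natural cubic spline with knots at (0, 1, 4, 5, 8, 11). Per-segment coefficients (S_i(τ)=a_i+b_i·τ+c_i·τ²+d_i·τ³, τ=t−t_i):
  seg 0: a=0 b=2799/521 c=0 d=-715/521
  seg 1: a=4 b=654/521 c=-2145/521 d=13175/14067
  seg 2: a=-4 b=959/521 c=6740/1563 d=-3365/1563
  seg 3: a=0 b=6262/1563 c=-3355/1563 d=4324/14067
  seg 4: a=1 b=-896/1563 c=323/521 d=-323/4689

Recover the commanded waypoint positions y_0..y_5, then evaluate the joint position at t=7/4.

y_0 = S_0(0) = a_0 = 0
y_1 = S_1(0) = a_1 = 4
y_2 = S_2(0) = a_2 = -4
y_3 = S_3(0) = a_3 = 0
y_4 = S_4(0) = a_4 = 1
y_5 = S_4(3) = 3
t_q=7/4 is in segment 1 (τ=3/4); S_1(τ)=100723/33344

y_0=0 y_1=4 y_2=-4 y_3=0 y_4=1 y_5=3
S(7/4) = 100723/33344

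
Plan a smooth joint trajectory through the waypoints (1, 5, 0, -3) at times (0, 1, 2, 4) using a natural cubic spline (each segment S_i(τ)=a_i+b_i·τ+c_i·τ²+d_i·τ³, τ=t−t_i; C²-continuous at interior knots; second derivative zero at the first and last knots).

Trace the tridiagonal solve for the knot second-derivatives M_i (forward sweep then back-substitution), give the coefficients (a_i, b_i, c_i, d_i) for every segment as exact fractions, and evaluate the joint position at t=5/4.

Δ: Δ0=4, Δ1=-5, Δ2=-3/2
row 1: diag=4, rhs=-54; c'=1/4, d'=-27/2
row 2: denom=6−1·1/4=23/4; d'=(21−1·-27/2)/(23/4)=6
back: M2=6
back: M1=-27/2−1/4·6=-15
M: M0=0, M1=-15, M2=6, M3=0
seg 0: a=1, c=M0/2=0, d=(M1−M0)/(6·1)=-5/2, b=Δ0−h0·(2M0+M1)/6=13/2
seg 1: a=5, c=M1/2=-15/2, d=(M2−M1)/(6·1)=7/2, b=Δ1−h1·(2M1+M2)/6=-1
seg 2: a=0, c=M2/2=3, d=(M3−M2)/(6·2)=-1/2, b=Δ2−h2·(2M2+M3)/6=-11/2
t_q=5/4 → seg 1, τ=1/4; S=5+-1·τ+-15/2·τ²+7/2·τ³=555/128

  seg 0: a=1 b=13/2 c=0 d=-5/2
  seg 1: a=5 b=-1 c=-15/2 d=7/2
  seg 2: a=0 b=-11/2 c=3 d=-1/2
S(5/4) = 555/128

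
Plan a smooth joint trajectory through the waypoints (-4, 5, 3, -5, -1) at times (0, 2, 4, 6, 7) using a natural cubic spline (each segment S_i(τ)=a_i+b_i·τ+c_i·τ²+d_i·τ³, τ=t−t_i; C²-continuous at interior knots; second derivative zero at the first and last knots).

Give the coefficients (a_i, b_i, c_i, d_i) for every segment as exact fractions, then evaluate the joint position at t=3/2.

  seg 0: a=-4 b=228/41 c=0 d=-87/328
  seg 1: a=5 b=195/82 c=-261/164 d=-2/41
  seg 2: a=3 b=-375/82 c=-309/164 d=89/82
  seg 3: a=-5 b=75/82 c=759/164 d=-253/164
S(3/2) = 9043/2624

Δ: Δ0=9/2, Δ1=-1, Δ2=-4, Δ3=4
row 1: diag=8, rhs=-33; c'=1/4, d'=-33/8
row 2: denom=8−2·1/4=15/2; d'=(-18−2·-33/8)/(15/2)=-13/10
row 3: denom=6−2·4/15=82/15; d'=(48−2·-13/10)/(82/15)=759/82
back: M3=759/82
back: M2=-13/10−4/15·759/82=-309/82
back: M1=-33/8−1/4·-309/82=-261/82
M: M0=0, M1=-261/82, M2=-309/82, M3=759/82, M4=0
seg 0: a=-4, c=M0/2=0, d=(M1−M0)/(6·2)=-87/328, b=Δ0−h0·(2M0+M1)/6=228/41
seg 1: a=5, c=M1/2=-261/164, d=(M2−M1)/(6·2)=-2/41, b=Δ1−h1·(2M1+M2)/6=195/82
seg 2: a=3, c=M2/2=-309/164, d=(M3−M2)/(6·2)=89/82, b=Δ2−h2·(2M2+M3)/6=-375/82
seg 3: a=-5, c=M3/2=759/164, d=(M4−M3)/(6·1)=-253/164, b=Δ3−h3·(2M3+M4)/6=75/82
t_q=3/2 → seg 0, τ=3/2; S=-4+228/41·τ+0·τ²+-87/328·τ³=9043/2624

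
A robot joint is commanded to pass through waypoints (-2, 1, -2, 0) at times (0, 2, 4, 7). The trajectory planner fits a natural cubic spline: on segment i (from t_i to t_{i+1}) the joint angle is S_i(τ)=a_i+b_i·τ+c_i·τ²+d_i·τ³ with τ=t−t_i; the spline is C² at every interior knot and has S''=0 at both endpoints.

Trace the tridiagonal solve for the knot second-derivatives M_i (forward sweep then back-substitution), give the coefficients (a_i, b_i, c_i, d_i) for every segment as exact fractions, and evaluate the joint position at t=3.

  seg 0: a=-2 b=137/57 c=0 d=-103/456
  seg 1: a=1 b=-35/114 c=-103/76 d=173/456
  seg 2: a=-2 b=-67/57 c=35/38 d=-35/342
S(3) = -43/152

Δ: Δ0=3/2, Δ1=-3/2, Δ2=2/3
row 1: diag=8, rhs=-18; c'=1/4, d'=-9/4
row 2: denom=10−2·1/4=19/2; d'=(13−2·-9/4)/(19/2)=35/19
back: M2=35/19
back: M1=-9/4−1/4·35/19=-103/38
M: M0=0, M1=-103/38, M2=35/19, M3=0
seg 0: a=-2, c=M0/2=0, d=(M1−M0)/(6·2)=-103/456, b=Δ0−h0·(2M0+M1)/6=137/57
seg 1: a=1, c=M1/2=-103/76, d=(M2−M1)/(6·2)=173/456, b=Δ1−h1·(2M1+M2)/6=-35/114
seg 2: a=-2, c=M2/2=35/38, d=(M3−M2)/(6·3)=-35/342, b=Δ2−h2·(2M2+M3)/6=-67/57
t_q=3 → seg 1, τ=1; S=1+-35/114·τ+-103/76·τ²+173/456·τ³=-43/152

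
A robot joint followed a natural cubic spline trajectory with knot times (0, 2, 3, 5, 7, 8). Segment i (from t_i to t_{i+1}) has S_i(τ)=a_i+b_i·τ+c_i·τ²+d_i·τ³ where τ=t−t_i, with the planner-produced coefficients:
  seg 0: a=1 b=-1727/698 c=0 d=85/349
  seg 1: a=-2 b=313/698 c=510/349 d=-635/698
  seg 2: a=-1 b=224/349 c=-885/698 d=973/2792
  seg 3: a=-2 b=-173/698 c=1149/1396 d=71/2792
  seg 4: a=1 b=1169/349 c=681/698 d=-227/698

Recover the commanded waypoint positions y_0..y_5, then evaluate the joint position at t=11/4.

y_0=1 y_1=-2 y_2=-1 y_3=-2 y_4=1 y_5=5
S(11/4) = -54745/44672

y_0 = S_0(0) = a_0 = 1
y_1 = S_1(0) = a_1 = -2
y_2 = S_2(0) = a_2 = -1
y_3 = S_3(0) = a_3 = -2
y_4 = S_4(0) = a_4 = 1
y_5 = S_4(1) = 5
t_q=11/4 is in segment 1 (τ=3/4); S_1(τ)=-54745/44672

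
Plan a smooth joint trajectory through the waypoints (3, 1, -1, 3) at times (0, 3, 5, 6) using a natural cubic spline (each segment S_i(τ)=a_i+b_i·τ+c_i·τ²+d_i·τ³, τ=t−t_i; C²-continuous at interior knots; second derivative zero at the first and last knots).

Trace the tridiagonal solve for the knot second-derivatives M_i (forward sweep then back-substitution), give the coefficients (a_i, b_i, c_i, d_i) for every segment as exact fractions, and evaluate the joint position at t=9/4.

  seg 0: a=3 b=-1/42 c=0 d=-1/14
  seg 1: a=1 b=-41/21 c=-9/14 d=47/84
  seg 2: a=-1 b=46/21 c=19/7 d=-19/21
S(9/4) = 273/128

Δ: Δ0=-2/3, Δ1=-1, Δ2=4
row 1: diag=10, rhs=-2; c'=1/5, d'=-1/5
row 2: denom=6−2·1/5=28/5; d'=(30−2·-1/5)/(28/5)=38/7
back: M2=38/7
back: M1=-1/5−1/5·38/7=-9/7
M: M0=0, M1=-9/7, M2=38/7, M3=0
seg 0: a=3, c=M0/2=0, d=(M1−M0)/(6·3)=-1/14, b=Δ0−h0·(2M0+M1)/6=-1/42
seg 1: a=1, c=M1/2=-9/14, d=(M2−M1)/(6·2)=47/84, b=Δ1−h1·(2M1+M2)/6=-41/21
seg 2: a=-1, c=M2/2=19/7, d=(M3−M2)/(6·1)=-19/21, b=Δ2−h2·(2M2+M3)/6=46/21
t_q=9/4 → seg 0, τ=9/4; S=3+-1/42·τ+0·τ²+-1/14·τ³=273/128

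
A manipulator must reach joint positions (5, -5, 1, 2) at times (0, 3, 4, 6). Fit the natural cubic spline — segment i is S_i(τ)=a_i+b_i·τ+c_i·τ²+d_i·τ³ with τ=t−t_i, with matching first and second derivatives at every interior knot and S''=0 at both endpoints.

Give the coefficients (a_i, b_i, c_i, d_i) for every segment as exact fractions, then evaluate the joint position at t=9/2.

  seg 0: a=5 b=-2047/282 c=0 d=41/94
  seg 1: a=-5 b=637/141 c=369/94 d=-689/282
  seg 2: a=1 b=1421/282 c=-160/47 d=80/141
S(9/2) = 515/188

Δ: Δ0=-10/3, Δ1=6, Δ2=1/2
row 1: diag=8, rhs=56; c'=1/8, d'=7
row 2: denom=6−1·1/8=47/8; d'=(-33−1·7)/(47/8)=-320/47
back: M2=-320/47
back: M1=7−1/8·-320/47=369/47
M: M0=0, M1=369/47, M2=-320/47, M3=0
seg 0: a=5, c=M0/2=0, d=(M1−M0)/(6·3)=41/94, b=Δ0−h0·(2M0+M1)/6=-2047/282
seg 1: a=-5, c=M1/2=369/94, d=(M2−M1)/(6·1)=-689/282, b=Δ1−h1·(2M1+M2)/6=637/141
seg 2: a=1, c=M2/2=-160/47, d=(M3−M2)/(6·2)=80/141, b=Δ2−h2·(2M2+M3)/6=1421/282
t_q=9/2 → seg 2, τ=1/2; S=1+1421/282·τ+-160/47·τ²+80/141·τ³=515/188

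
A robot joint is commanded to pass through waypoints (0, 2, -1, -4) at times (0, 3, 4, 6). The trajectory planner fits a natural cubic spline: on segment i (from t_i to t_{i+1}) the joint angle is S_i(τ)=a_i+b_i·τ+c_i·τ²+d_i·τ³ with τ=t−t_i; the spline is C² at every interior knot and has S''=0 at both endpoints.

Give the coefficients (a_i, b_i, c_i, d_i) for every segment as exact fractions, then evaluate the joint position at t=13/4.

Δ: Δ0=2/3, Δ1=-3, Δ2=-3/2
row 1: diag=8, rhs=-22; c'=1/8, d'=-11/4
row 2: denom=6−1·1/8=47/8; d'=(9−1·-11/4)/(47/8)=2
back: M2=2
back: M1=-11/4−1/8·2=-3
M: M0=0, M1=-3, M2=2, M3=0
seg 0: a=0, c=M0/2=0, d=(M1−M0)/(6·3)=-1/6, b=Δ0−h0·(2M0+M1)/6=13/6
seg 1: a=2, c=M1/2=-3/2, d=(M2−M1)/(6·1)=5/6, b=Δ1−h1·(2M1+M2)/6=-7/3
seg 2: a=-1, c=M2/2=1, d=(M3−M2)/(6·2)=-1/6, b=Δ2−h2·(2M2+M3)/6=-17/6
t_q=13/4 → seg 1, τ=1/4; S=2+-7/3·τ+-3/2·τ²+5/6·τ³=171/128

  seg 0: a=0 b=13/6 c=0 d=-1/6
  seg 1: a=2 b=-7/3 c=-3/2 d=5/6
  seg 2: a=-1 b=-17/6 c=1 d=-1/6
S(13/4) = 171/128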